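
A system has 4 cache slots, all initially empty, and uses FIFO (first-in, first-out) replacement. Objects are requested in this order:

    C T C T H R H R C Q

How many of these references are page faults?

C → fault, frames [C]
T → fault, frames [C, T]
C → hit
T → hit
H → fault, frames [C, T, H]
R → fault, frames [C, T, H, R]
H → hit
R → hit
C → hit
Q → fault, evict C, frames [T, H, R, Q]
Page faults: 5.

5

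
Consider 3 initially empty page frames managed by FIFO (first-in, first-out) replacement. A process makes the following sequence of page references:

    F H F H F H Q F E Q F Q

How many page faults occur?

5

F: miss, frames {F}
H: miss, frames {F,H}
F: hit
H: hit
F: hit
H: hit
Q: miss, frames {F,H,Q}
F: hit
E: miss, evict F, frames {H,Q,E}
Q: hit
F: miss, evict H, frames {Q,E,F}
Q: hit
Page faults: 5.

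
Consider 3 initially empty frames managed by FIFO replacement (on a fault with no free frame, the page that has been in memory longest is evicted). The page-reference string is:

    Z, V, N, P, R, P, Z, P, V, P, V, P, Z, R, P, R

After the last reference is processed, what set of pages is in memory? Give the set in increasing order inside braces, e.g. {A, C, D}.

Z: miss, frames [Z]
V: miss, frames [Z, V]
N: miss, frames [Z, V, N]
P: miss, evict Z, frames [V, N, P]
R: miss, evict V, frames [N, P, R]
P: hit
Z: miss, evict N, frames [P, R, Z]
P: hit
V: miss, evict P, frames [R, Z, V]
P: miss, evict R, frames [Z, V, P]
V: hit
P: hit
Z: hit
R: miss, evict Z, frames [V, P, R]
P: hit
R: hit

{P, R, V}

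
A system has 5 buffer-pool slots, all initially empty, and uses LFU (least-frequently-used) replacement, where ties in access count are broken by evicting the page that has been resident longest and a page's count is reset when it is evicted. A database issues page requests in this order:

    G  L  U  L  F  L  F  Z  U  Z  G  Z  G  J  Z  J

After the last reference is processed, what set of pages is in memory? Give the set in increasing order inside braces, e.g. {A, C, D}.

G: miss, frames [G]
L: miss, frames [G, L]
U: miss, frames [G, L, U]
L: hit
F: miss, frames [G, L, U, F]
L: hit
F: hit
Z: miss, frames [G, L, U, F, Z]
U: hit
Z: hit
G: hit
Z: hit
G: hit
J: miss, evict U, frames [G, L, F, Z, J]
Z: hit
J: hit

{F, G, J, L, Z}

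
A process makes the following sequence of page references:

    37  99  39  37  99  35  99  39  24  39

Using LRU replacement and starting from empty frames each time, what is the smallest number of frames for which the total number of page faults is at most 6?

3

f=1: 10 faults
f=2: 8 faults
f=3: 6 faults
f=4: 5 faults
f=5: 5 faults
Smallest f with faults ≤ 6 is 3.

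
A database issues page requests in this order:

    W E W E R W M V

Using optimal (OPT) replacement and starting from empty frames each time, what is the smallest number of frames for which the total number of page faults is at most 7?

f=1: 8 faults
f=2: 5 faults
f=3: 5 faults
f=4: 5 faults
f=5: 5 faults
Smallest f with faults ≤ 7 is 2.

2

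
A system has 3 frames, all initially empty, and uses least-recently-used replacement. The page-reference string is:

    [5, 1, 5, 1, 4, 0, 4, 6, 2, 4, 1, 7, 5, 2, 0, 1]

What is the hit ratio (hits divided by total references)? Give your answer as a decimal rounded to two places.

5: miss, frames [5]
1: miss, frames [5, 1]
5: hit
1: hit
4: miss, frames [5, 1, 4]
0: miss, evict 5, frames [1, 4, 0]
4: hit
6: miss, evict 1, frames [0, 4, 6]
2: miss, evict 0, frames [4, 6, 2]
4: hit
1: miss, evict 6, frames [2, 4, 1]
7: miss, evict 2, frames [4, 1, 7]
5: miss, evict 4, frames [1, 7, 5]
2: miss, evict 1, frames [7, 5, 2]
0: miss, evict 7, frames [5, 2, 0]
1: miss, evict 5, frames [2, 0, 1]
Hits: 4 of 16 references → 4/16 = 0.2500.

0.25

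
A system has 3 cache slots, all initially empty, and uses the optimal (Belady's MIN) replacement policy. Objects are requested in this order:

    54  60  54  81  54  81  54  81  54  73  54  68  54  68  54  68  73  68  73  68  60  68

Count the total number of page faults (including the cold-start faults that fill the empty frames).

6

54 → fault, frames [54]
60 → fault, frames [54, 60]
54 → hit
81 → fault, frames [54, 60, 81]
54 → hit
81 → hit
54 → hit
81 → hit
54 → hit
73 → fault, evict 81, frames [54, 60, 73]
54 → hit
68 → fault, evict 60, frames [54, 73, 68]
54 → hit
68 → hit
54 → hit
68 → hit
73 → hit
68 → hit
73 → hit
68 → hit
60 → fault, evict 73, frames [54, 68, 60]
68 → hit
Page faults: 6.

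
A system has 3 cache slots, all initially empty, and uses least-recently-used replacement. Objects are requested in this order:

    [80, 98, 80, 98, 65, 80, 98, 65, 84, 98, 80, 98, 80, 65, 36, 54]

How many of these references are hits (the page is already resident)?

8

80: fault, frames [80]
98: fault, frames [80, 98]
80: hit
98: hit
65: fault, frames [80, 98, 65]
80: hit
98: hit
65: hit
84: fault, evict 80, frames [98, 65, 84]
98: hit
80: fault, evict 65, frames [84, 98, 80]
98: hit
80: hit
65: fault, evict 84, frames [98, 80, 65]
36: fault, evict 98, frames [80, 65, 36]
54: fault, evict 80, frames [65, 36, 54]
Hits: 8.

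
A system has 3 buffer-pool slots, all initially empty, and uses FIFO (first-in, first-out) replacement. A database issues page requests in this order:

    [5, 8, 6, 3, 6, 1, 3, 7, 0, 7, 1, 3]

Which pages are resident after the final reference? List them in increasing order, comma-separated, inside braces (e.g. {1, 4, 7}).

{0, 3, 7}

5 -> miss, frames {5}
8 -> miss, frames {5,8}
6 -> miss, frames {5,8,6}
3 -> miss, evict 5, frames {8,6,3}
6 -> hit
1 -> miss, evict 8, frames {6,3,1}
3 -> hit
7 -> miss, evict 6, frames {3,1,7}
0 -> miss, evict 3, frames {1,7,0}
7 -> hit
1 -> hit
3 -> miss, evict 1, frames {7,0,3}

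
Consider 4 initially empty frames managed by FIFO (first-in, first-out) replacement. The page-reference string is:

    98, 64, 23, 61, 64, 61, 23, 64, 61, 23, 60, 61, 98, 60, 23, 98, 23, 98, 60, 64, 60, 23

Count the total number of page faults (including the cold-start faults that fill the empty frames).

8

98 -> miss, frames (98)
64 -> miss, frames (98 64)
23 -> miss, frames (98 64 23)
61 -> miss, frames (98 64 23 61)
64 -> hit
61 -> hit
23 -> hit
64 -> hit
61 -> hit
23 -> hit
60 -> miss, evict 98, frames (64 23 61 60)
61 -> hit
98 -> miss, evict 64, frames (23 61 60 98)
60 -> hit
23 -> hit
98 -> hit
23 -> hit
98 -> hit
60 -> hit
64 -> miss, evict 23, frames (61 60 98 64)
60 -> hit
23 -> miss, evict 61, frames (60 98 64 23)
Page faults: 8.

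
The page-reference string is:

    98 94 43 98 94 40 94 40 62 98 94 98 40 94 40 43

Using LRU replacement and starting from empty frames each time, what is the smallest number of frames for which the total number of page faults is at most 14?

2

f=1: 16 faults
f=2: 12 faults
f=3: 9 faults
f=4: 6 faults
f=5: 5 faults
Smallest f with faults ≤ 14 is 2.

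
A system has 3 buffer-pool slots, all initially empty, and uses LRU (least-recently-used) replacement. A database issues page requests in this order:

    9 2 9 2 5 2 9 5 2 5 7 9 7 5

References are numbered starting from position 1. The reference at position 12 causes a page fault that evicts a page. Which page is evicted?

2

pos 1: 9 -> fault, frames (9)
pos 2: 2 -> fault, frames (9 2)
pos 3: 9 -> hit
pos 4: 2 -> hit
pos 5: 5 -> fault, frames (9 2 5)
pos 6: 2 -> hit
pos 7: 9 -> hit
pos 8: 5 -> hit
pos 9: 2 -> hit
pos 10: 5 -> hit
pos 11: 7 -> fault, evict 9, frames (2 5 7)
pos 12: 9 -> fault, evict 2, frames (5 7 9)
At position 12, page 2 is evicted.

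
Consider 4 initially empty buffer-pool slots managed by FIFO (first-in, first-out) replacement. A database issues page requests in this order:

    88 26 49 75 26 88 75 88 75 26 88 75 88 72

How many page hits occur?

88 -> miss, frames [88]
26 -> miss, frames [88, 26]
49 -> miss, frames [88, 26, 49]
75 -> miss, frames [88, 26, 49, 75]
26 -> hit
88 -> hit
75 -> hit
88 -> hit
75 -> hit
26 -> hit
88 -> hit
75 -> hit
88 -> hit
72 -> miss, evict 88, frames [26, 49, 75, 72]
Hits: 9.

9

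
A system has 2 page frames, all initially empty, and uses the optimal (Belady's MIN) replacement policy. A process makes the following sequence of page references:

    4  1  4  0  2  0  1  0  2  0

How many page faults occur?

6

4 → fault, frames (4)
1 → fault, frames (4 1)
4 → hit
0 → fault, evict 4, frames (1 0)
2 → fault, evict 1, frames (0 2)
0 → hit
1 → fault, evict 2, frames (0 1)
0 → hit
2 → fault, evict 1, frames (0 2)
0 → hit
Page faults: 6.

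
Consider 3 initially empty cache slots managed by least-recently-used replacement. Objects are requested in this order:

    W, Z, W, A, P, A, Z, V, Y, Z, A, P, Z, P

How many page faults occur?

9

W -> miss, frames {W}
Z -> miss, frames {W,Z}
W -> hit
A -> miss, frames {Z,W,A}
P -> miss, evict Z, frames {W,A,P}
A -> hit
Z -> miss, evict W, frames {P,A,Z}
V -> miss, evict P, frames {A,Z,V}
Y -> miss, evict A, frames {Z,V,Y}
Z -> hit
A -> miss, evict V, frames {Y,Z,A}
P -> miss, evict Y, frames {Z,A,P}
Z -> hit
P -> hit
Page faults: 9.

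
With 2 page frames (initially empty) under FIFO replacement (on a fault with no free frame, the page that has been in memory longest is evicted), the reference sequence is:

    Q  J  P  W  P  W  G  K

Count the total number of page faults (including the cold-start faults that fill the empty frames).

Q: miss, frames [Q]
J: miss, frames [Q, J]
P: miss, evict Q, frames [J, P]
W: miss, evict J, frames [P, W]
P: hit
W: hit
G: miss, evict P, frames [W, G]
K: miss, evict W, frames [G, K]
Page faults: 6.

6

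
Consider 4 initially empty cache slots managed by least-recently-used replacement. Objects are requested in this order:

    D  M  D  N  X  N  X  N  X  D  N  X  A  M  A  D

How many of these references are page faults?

D: miss, frames (D)
M: miss, frames (D M)
D: hit
N: miss, frames (M D N)
X: miss, frames (M D N X)
N: hit
X: hit
N: hit
X: hit
D: hit
N: hit
X: hit
A: miss, evict M, frames (D N X A)
M: miss, evict D, frames (N X A M)
A: hit
D: miss, evict N, frames (X M A D)
Page faults: 7.

7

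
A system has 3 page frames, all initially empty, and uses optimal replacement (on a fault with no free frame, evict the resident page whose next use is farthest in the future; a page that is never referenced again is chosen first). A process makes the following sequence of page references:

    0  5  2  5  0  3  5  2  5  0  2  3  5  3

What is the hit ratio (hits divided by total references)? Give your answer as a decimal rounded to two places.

0 → miss, frames [0]
5 → miss, frames [0, 5]
2 → miss, frames [0, 5, 2]
5 → hit
0 → hit
3 → miss, evict 0, frames [5, 2, 3]
5 → hit
2 → hit
5 → hit
0 → miss, evict 5, frames [2, 3, 0]
2 → hit
3 → hit
5 → miss, evict 0, frames [2, 3, 5]
3 → hit
Hits: 8 of 14 references → 8/14 = 0.5714.

0.57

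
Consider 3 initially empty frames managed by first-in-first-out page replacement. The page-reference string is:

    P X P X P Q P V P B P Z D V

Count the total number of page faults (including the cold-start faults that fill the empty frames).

P → miss, frames {P}
X → miss, frames {P,X}
P → hit
X → hit
P → hit
Q → miss, frames {P,X,Q}
P → hit
V → miss, evict P, frames {X,Q,V}
P → miss, evict X, frames {Q,V,P}
B → miss, evict Q, frames {V,P,B}
P → hit
Z → miss, evict V, frames {P,B,Z}
D → miss, evict P, frames {B,Z,D}
V → miss, evict B, frames {Z,D,V}
Page faults: 9.

9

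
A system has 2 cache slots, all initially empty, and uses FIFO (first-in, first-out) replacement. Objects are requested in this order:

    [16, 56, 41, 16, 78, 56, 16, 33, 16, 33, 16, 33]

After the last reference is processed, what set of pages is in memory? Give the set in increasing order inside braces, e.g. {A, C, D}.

16: miss, frames [16]
56: miss, frames [16, 56]
41: miss, evict 16, frames [56, 41]
16: miss, evict 56, frames [41, 16]
78: miss, evict 41, frames [16, 78]
56: miss, evict 16, frames [78, 56]
16: miss, evict 78, frames [56, 16]
33: miss, evict 56, frames [16, 33]
16: hit
33: hit
16: hit
33: hit

{16, 33}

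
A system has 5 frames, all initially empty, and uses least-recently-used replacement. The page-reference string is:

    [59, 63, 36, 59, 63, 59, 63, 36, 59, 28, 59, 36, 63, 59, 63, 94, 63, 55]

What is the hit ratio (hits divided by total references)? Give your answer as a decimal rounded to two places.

59 → miss, frames (59)
63 → miss, frames (59 63)
36 → miss, frames (59 63 36)
59 → hit
63 → hit
59 → hit
63 → hit
36 → hit
59 → hit
28 → miss, frames (63 36 59 28)
59 → hit
36 → hit
63 → hit
59 → hit
63 → hit
94 → miss, frames (28 36 59 63 94)
63 → hit
55 → miss, evict 28, frames (36 59 94 63 55)
Hits: 12 of 18 references → 12/18 = 0.6667.

0.67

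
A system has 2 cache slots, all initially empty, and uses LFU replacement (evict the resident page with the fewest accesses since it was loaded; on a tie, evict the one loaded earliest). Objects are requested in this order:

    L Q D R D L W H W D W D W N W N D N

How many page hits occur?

7

L → fault, frames (L)
Q → fault, frames (L Q)
D → fault, evict L, frames (Q D)
R → fault, evict Q, frames (D R)
D → hit
L → fault, evict R, frames (D L)
W → fault, evict L, frames (D W)
H → fault, evict W, frames (D H)
W → fault, evict H, frames (D W)
D → hit
W → hit
D → hit
W → hit
N → fault, evict W, frames (D N)
W → fault, evict N, frames (D W)
N → fault, evict W, frames (D N)
D → hit
N → hit
Hits: 7.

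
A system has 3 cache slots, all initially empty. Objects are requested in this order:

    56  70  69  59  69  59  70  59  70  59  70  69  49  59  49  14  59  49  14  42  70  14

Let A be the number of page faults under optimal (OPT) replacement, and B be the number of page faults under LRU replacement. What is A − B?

-1

Under OPT: F F F F . . . . . . . . F . . F . . . F F . → 8 faults.
Under LRU: F F F F . . . . . . . . F F . F . . . F F . → 9 faults.
A − B = 8 − 9 = -1.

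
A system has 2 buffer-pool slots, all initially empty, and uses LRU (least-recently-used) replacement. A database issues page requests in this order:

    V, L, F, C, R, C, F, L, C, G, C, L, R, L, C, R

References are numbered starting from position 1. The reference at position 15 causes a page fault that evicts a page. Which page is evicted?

pos 1: V -> fault, frames [V]
pos 2: L -> fault, frames [V, L]
pos 3: F -> fault, evict V, frames [L, F]
pos 4: C -> fault, evict L, frames [F, C]
pos 5: R -> fault, evict F, frames [C, R]
pos 6: C -> hit
pos 7: F -> fault, evict R, frames [C, F]
pos 8: L -> fault, evict C, frames [F, L]
pos 9: C -> fault, evict F, frames [L, C]
pos 10: G -> fault, evict L, frames [C, G]
pos 11: C -> hit
pos 12: L -> fault, evict G, frames [C, L]
pos 13: R -> fault, evict C, frames [L, R]
pos 14: L -> hit
pos 15: C -> fault, evict R, frames [L, C]
At position 15, page R is evicted.

R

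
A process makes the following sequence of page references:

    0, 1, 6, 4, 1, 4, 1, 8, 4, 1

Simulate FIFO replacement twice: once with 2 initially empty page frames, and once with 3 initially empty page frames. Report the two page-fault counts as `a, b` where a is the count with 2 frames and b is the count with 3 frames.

8, 6

2 frames: F F F F F . . F F F → 8 faults.
3 frames: F F F F . . . F . F → 6 faults.
6 < 8: adding a frame reduced faults, as is typical.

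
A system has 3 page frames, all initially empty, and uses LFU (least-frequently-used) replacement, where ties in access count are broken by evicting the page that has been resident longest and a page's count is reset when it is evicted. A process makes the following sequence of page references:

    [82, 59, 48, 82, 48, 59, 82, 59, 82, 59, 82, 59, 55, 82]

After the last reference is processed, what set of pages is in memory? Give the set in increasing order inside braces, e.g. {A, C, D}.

82 → fault, frames {82}
59 → fault, frames {82,59}
48 → fault, frames {82,59,48}
82 → hit
48 → hit
59 → hit
82 → hit
59 → hit
82 → hit
59 → hit
82 → hit
59 → hit
55 → fault, evict 48, frames {82,59,55}
82 → hit

{55, 59, 82}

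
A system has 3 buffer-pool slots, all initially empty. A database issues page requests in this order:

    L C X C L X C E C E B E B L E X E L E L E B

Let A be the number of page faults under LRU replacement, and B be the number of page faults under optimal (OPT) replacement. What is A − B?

Under LRU: F F F . . . . F . . F . . F . F . . . . . F → 8 faults.
Under OPT: F F F . . . . F . . F . . . . F . . . . . F → 7 faults.
A − B = 8 − 7 = 1.

1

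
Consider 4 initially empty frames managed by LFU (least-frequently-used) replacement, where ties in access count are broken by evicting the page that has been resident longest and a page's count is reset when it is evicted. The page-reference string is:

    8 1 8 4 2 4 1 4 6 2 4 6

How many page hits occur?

5

8 -> miss, frames [8]
1 -> miss, frames [8, 1]
8 -> hit
4 -> miss, frames [8, 1, 4]
2 -> miss, frames [8, 1, 4, 2]
4 -> hit
1 -> hit
4 -> hit
6 -> miss, evict 2, frames [8, 1, 4, 6]
2 -> miss, evict 6, frames [8, 1, 4, 2]
4 -> hit
6 -> miss, evict 2, frames [8, 1, 4, 6]
Hits: 5.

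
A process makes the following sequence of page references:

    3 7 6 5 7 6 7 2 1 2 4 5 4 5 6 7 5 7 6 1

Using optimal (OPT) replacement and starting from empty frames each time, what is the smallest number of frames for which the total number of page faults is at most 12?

f=1: 20 faults
f=2: 13 faults
f=3: 10 faults
f=4: 8 faults
f=5: 7 faults
f=6: 7 faults
f=7: 7 faults
Smallest f with faults ≤ 12 is 3.

3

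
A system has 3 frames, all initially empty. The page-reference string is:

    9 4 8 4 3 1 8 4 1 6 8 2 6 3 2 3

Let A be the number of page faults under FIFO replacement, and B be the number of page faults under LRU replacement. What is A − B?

-1

Under FIFO: F F F . F F . F . F F F . F . . → 10 faults.
Under LRU: F F F . F F F F . F F F . F . . → 11 faults.
A − B = 10 − 11 = -1.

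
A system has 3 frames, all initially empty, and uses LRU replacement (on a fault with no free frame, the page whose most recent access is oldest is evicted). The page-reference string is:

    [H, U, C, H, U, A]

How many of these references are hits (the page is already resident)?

H: miss, frames [H]
U: miss, frames [H, U]
C: miss, frames [H, U, C]
H: hit
U: hit
A: miss, evict C, frames [H, U, A]
Hits: 2.

2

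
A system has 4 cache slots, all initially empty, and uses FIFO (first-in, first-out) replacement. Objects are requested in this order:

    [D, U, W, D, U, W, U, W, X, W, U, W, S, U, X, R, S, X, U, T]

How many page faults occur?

8

D: fault, frames [D]
U: fault, frames [D, U]
W: fault, frames [D, U, W]
D: hit
U: hit
W: hit
U: hit
W: hit
X: fault, frames [D, U, W, X]
W: hit
U: hit
W: hit
S: fault, evict D, frames [U, W, X, S]
U: hit
X: hit
R: fault, evict U, frames [W, X, S, R]
S: hit
X: hit
U: fault, evict W, frames [X, S, R, U]
T: fault, evict X, frames [S, R, U, T]
Page faults: 8.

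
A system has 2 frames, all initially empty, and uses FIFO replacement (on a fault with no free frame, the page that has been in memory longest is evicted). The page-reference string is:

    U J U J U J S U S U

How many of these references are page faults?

4

U → fault, frames {U}
J → fault, frames {U,J}
U → hit
J → hit
U → hit
J → hit
S → fault, evict U, frames {J,S}
U → fault, evict J, frames {S,U}
S → hit
U → hit
Page faults: 4.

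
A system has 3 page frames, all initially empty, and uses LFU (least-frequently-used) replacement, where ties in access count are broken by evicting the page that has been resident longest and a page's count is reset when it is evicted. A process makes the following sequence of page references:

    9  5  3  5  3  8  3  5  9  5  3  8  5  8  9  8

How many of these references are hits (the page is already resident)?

8

9 -> fault, frames {9}
5 -> fault, frames {9,5}
3 -> fault, frames {9,5,3}
5 -> hit
3 -> hit
8 -> fault, evict 9, frames {5,3,8}
3 -> hit
5 -> hit
9 -> fault, evict 8, frames {5,3,9}
5 -> hit
3 -> hit
8 -> fault, evict 9, frames {5,3,8}
5 -> hit
8 -> hit
9 -> fault, evict 8, frames {5,3,9}
8 -> fault, evict 9, frames {5,3,8}
Hits: 8.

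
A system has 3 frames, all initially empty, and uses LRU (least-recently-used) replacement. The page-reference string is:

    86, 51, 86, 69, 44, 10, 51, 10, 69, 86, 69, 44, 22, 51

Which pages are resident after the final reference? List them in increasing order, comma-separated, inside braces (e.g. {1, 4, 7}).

86 -> miss, frames [86]
51 -> miss, frames [86, 51]
86 -> hit
69 -> miss, frames [51, 86, 69]
44 -> miss, evict 51, frames [86, 69, 44]
10 -> miss, evict 86, frames [69, 44, 10]
51 -> miss, evict 69, frames [44, 10, 51]
10 -> hit
69 -> miss, evict 44, frames [51, 10, 69]
86 -> miss, evict 51, frames [10, 69, 86]
69 -> hit
44 -> miss, evict 10, frames [86, 69, 44]
22 -> miss, evict 86, frames [69, 44, 22]
51 -> miss, evict 69, frames [44, 22, 51]

{22, 44, 51}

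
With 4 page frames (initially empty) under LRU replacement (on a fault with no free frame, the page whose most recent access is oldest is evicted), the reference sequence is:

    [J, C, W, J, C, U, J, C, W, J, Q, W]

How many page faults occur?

J: fault, frames {J}
C: fault, frames {J,C}
W: fault, frames {J,C,W}
J: hit
C: hit
U: fault, frames {W,J,C,U}
J: hit
C: hit
W: hit
J: hit
Q: fault, evict U, frames {C,W,J,Q}
W: hit
Page faults: 5.

5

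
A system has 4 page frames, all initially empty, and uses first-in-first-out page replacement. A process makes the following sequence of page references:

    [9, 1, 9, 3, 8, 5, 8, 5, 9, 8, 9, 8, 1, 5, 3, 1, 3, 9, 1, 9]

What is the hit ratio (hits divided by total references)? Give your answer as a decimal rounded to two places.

9: miss, frames (9)
1: miss, frames (9 1)
9: hit
3: miss, frames (9 1 3)
8: miss, frames (9 1 3 8)
5: miss, evict 9, frames (1 3 8 5)
8: hit
5: hit
9: miss, evict 1, frames (3 8 5 9)
8: hit
9: hit
8: hit
1: miss, evict 3, frames (8 5 9 1)
5: hit
3: miss, evict 8, frames (5 9 1 3)
1: hit
3: hit
9: hit
1: hit
9: hit
Hits: 12 of 20 references → 12/20 = 0.6000.

0.60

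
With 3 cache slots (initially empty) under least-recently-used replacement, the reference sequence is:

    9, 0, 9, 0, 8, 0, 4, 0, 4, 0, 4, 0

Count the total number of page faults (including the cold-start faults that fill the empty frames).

4

9 -> fault, frames (9)
0 -> fault, frames (9 0)
9 -> hit
0 -> hit
8 -> fault, frames (9 0 8)
0 -> hit
4 -> fault, evict 9, frames (8 0 4)
0 -> hit
4 -> hit
0 -> hit
4 -> hit
0 -> hit
Page faults: 4.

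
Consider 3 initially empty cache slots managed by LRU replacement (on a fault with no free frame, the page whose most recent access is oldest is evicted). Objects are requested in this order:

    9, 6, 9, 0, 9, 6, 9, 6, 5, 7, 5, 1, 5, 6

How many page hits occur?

9: fault, frames {9}
6: fault, frames {9,6}
9: hit
0: fault, frames {6,9,0}
9: hit
6: hit
9: hit
6: hit
5: fault, evict 0, frames {9,6,5}
7: fault, evict 9, frames {6,5,7}
5: hit
1: fault, evict 6, frames {7,5,1}
5: hit
6: fault, evict 7, frames {1,5,6}
Hits: 7.

7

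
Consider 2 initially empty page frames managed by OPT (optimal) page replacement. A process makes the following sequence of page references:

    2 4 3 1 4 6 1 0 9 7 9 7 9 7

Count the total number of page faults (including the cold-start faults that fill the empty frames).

8

2 → miss, frames (2)
4 → miss, frames (2 4)
3 → miss, evict 2, frames (4 3)
1 → miss, evict 3, frames (4 1)
4 → hit
6 → miss, evict 4, frames (1 6)
1 → hit
0 → miss, evict 6, frames (1 0)
9 → miss, evict 0, frames (1 9)
7 → miss, evict 1, frames (9 7)
9 → hit
7 → hit
9 → hit
7 → hit
Page faults: 8.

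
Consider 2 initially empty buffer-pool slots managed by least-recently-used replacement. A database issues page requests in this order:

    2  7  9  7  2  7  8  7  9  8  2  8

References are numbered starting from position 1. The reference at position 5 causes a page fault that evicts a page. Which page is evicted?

pos 1: 2: miss, frames (2)
pos 2: 7: miss, frames (2 7)
pos 3: 9: miss, evict 2, frames (7 9)
pos 4: 7: hit
pos 5: 2: miss, evict 9, frames (7 2)
At position 5, page 9 is evicted.

9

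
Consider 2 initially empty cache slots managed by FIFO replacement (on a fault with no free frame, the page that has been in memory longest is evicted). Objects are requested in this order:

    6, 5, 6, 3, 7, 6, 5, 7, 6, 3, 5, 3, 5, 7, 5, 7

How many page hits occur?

5

6 → miss, frames (6)
5 → miss, frames (6 5)
6 → hit
3 → miss, evict 6, frames (5 3)
7 → miss, evict 5, frames (3 7)
6 → miss, evict 3, frames (7 6)
5 → miss, evict 7, frames (6 5)
7 → miss, evict 6, frames (5 7)
6 → miss, evict 5, frames (7 6)
3 → miss, evict 7, frames (6 3)
5 → miss, evict 6, frames (3 5)
3 → hit
5 → hit
7 → miss, evict 3, frames (5 7)
5 → hit
7 → hit
Hits: 5.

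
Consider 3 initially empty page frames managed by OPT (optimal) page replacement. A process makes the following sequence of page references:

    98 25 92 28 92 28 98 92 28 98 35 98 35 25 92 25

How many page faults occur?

98: fault, frames (98)
25: fault, frames (98 25)
92: fault, frames (98 25 92)
28: fault, evict 25, frames (98 92 28)
92: hit
28: hit
98: hit
92: hit
28: hit
98: hit
35: fault, evict 28, frames (98 92 35)
98: hit
35: hit
25: fault, evict 35, frames (98 92 25)
92: hit
25: hit
Page faults: 6.

6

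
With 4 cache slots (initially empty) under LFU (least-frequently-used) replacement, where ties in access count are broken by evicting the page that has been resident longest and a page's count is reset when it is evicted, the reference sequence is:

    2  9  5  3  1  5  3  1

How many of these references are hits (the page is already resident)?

2 -> miss, frames {2}
9 -> miss, frames {2,9}
5 -> miss, frames {2,9,5}
3 -> miss, frames {2,9,5,3}
1 -> miss, evict 2, frames {9,5,3,1}
5 -> hit
3 -> hit
1 -> hit
Hits: 3.

3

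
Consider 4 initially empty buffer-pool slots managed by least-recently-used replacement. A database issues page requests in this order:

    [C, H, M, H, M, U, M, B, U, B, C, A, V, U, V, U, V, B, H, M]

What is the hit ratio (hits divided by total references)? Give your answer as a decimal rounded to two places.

C -> fault, frames {C}
H -> fault, frames {C,H}
M -> fault, frames {C,H,M}
H -> hit
M -> hit
U -> fault, frames {C,H,M,U}
M -> hit
B -> fault, evict C, frames {H,U,M,B}
U -> hit
B -> hit
C -> fault, evict H, frames {M,U,B,C}
A -> fault, evict M, frames {U,B,C,A}
V -> fault, evict U, frames {B,C,A,V}
U -> fault, evict B, frames {C,A,V,U}
V -> hit
U -> hit
V -> hit
B -> fault, evict C, frames {A,U,V,B}
H -> fault, evict A, frames {U,V,B,H}
M -> fault, evict U, frames {V,B,H,M}
Hits: 8 of 20 references → 8/20 = 0.4000.

0.40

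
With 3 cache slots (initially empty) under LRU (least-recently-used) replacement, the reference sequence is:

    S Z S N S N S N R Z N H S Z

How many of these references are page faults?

S → miss, frames {S}
Z → miss, frames {S,Z}
S → hit
N → miss, frames {Z,S,N}
S → hit
N → hit
S → hit
N → hit
R → miss, evict Z, frames {S,N,R}
Z → miss, evict S, frames {N,R,Z}
N → hit
H → miss, evict R, frames {Z,N,H}
S → miss, evict Z, frames {N,H,S}
Z → miss, evict N, frames {H,S,Z}
Page faults: 8.

8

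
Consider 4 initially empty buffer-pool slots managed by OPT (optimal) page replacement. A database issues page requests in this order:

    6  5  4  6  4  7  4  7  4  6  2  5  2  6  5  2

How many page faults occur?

5

6: miss, frames {6}
5: miss, frames {6,5}
4: miss, frames {6,5,4}
6: hit
4: hit
7: miss, frames {6,5,4,7}
4: hit
7: hit
4: hit
6: hit
2: miss, evict 7, frames {6,5,4,2}
5: hit
2: hit
6: hit
5: hit
2: hit
Page faults: 5.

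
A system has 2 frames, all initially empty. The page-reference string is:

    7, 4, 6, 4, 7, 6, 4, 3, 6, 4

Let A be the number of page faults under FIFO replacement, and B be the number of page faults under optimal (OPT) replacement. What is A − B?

1

Under FIFO: F F F . F . F F F F → 8 faults.
Under OPT: F F F . F . F F . F → 7 faults.
A − B = 8 − 7 = 1.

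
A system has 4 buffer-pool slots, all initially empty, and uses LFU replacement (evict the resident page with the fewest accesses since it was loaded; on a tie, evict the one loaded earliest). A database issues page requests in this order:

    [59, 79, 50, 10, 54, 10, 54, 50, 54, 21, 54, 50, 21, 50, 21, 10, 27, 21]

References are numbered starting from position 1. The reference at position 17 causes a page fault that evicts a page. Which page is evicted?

pos 1: 59 → miss, frames (59)
pos 2: 79 → miss, frames (59 79)
pos 3: 50 → miss, frames (59 79 50)
pos 4: 10 → miss, frames (59 79 50 10)
pos 5: 54 → miss, evict 59, frames (79 50 10 54)
pos 6: 10 → hit
pos 7: 54 → hit
pos 8: 50 → hit
pos 9: 54 → hit
pos 10: 21 → miss, evict 79, frames (50 10 54 21)
pos 11: 54 → hit
pos 12: 50 → hit
pos 13: 21 → hit
pos 14: 50 → hit
pos 15: 21 → hit
pos 16: 10 → hit
pos 17: 27 → miss, evict 10, frames (50 54 21 27)
At position 17, page 10 is evicted.

10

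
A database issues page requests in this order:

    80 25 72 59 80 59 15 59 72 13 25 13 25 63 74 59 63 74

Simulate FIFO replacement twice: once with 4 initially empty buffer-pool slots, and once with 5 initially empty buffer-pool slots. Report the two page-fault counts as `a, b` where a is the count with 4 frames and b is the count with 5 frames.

10, 8

4 frames: F F F F . . F . . F F . . F F F . . → 10 faults.
5 frames: F F F F . . F . . F . . . F F . . . → 8 faults.
8 < 10: adding a frame reduced faults, as is typical.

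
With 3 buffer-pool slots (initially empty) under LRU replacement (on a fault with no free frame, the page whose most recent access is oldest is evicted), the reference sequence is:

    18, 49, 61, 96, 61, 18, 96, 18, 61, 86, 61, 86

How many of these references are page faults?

6

18 -> fault, frames {18}
49 -> fault, frames {18,49}
61 -> fault, frames {18,49,61}
96 -> fault, evict 18, frames {49,61,96}
61 -> hit
18 -> fault, evict 49, frames {96,61,18}
96 -> hit
18 -> hit
61 -> hit
86 -> fault, evict 96, frames {18,61,86}
61 -> hit
86 -> hit
Page faults: 6.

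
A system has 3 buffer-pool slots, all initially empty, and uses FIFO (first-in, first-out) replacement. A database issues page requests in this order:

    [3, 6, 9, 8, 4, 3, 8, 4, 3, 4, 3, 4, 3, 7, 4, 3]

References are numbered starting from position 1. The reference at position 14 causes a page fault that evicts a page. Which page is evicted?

8

pos 1: 3: fault, frames (3)
pos 2: 6: fault, frames (3 6)
pos 3: 9: fault, frames (3 6 9)
pos 4: 8: fault, evict 3, frames (6 9 8)
pos 5: 4: fault, evict 6, frames (9 8 4)
pos 6: 3: fault, evict 9, frames (8 4 3)
pos 7: 8: hit
pos 8: 4: hit
pos 9: 3: hit
pos 10: 4: hit
pos 11: 3: hit
pos 12: 4: hit
pos 13: 3: hit
pos 14: 7: fault, evict 8, frames (4 3 7)
At position 14, page 8 is evicted.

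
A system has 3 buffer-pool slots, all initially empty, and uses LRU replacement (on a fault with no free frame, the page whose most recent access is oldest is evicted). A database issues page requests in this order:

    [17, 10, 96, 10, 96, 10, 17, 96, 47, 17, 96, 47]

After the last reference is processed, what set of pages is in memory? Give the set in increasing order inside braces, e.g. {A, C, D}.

17: fault, frames [17]
10: fault, frames [17, 10]
96: fault, frames [17, 10, 96]
10: hit
96: hit
10: hit
17: hit
96: hit
47: fault, evict 10, frames [17, 96, 47]
17: hit
96: hit
47: hit

{17, 47, 96}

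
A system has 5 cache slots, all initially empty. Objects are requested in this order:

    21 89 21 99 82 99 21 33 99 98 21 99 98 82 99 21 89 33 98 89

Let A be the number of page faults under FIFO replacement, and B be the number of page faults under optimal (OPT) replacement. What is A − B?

Under FIFO: F F . F F . . F . F F . . . . . F . . . → 8 faults.
Under OPT: F F . F F . . F . F . . . . . . . F . . → 7 faults.
A − B = 8 − 7 = 1.

1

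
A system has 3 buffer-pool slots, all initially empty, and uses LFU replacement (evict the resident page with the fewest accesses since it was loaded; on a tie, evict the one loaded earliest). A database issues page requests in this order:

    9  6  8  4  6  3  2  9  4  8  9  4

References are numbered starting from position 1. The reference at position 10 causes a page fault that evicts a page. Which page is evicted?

9

pos 1: 9: fault, frames [9]
pos 2: 6: fault, frames [9, 6]
pos 3: 8: fault, frames [9, 6, 8]
pos 4: 4: fault, evict 9, frames [6, 8, 4]
pos 5: 6: hit
pos 6: 3: fault, evict 8, frames [6, 4, 3]
pos 7: 2: fault, evict 4, frames [6, 3, 2]
pos 8: 9: fault, evict 3, frames [6, 2, 9]
pos 9: 4: fault, evict 2, frames [6, 9, 4]
pos 10: 8: fault, evict 9, frames [6, 4, 8]
At position 10, page 9 is evicted.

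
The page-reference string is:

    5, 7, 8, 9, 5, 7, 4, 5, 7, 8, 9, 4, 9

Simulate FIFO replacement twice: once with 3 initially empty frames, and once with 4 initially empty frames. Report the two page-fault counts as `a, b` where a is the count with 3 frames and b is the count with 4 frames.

9, 10

3 frames: F F F F F F F . . F F . . → 9 faults.
4 frames: F F F F . . F F F F F F . → 10 faults.
10 > 9: adding a frame increased faults — Belady's anomaly.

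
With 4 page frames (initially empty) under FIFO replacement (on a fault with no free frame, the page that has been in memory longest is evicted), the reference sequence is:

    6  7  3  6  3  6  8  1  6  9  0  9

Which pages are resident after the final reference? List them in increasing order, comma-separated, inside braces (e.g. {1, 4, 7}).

{0, 1, 6, 9}

6 → fault, frames [6]
7 → fault, frames [6, 7]
3 → fault, frames [6, 7, 3]
6 → hit
3 → hit
6 → hit
8 → fault, frames [6, 7, 3, 8]
1 → fault, evict 6, frames [7, 3, 8, 1]
6 → fault, evict 7, frames [3, 8, 1, 6]
9 → fault, evict 3, frames [8, 1, 6, 9]
0 → fault, evict 8, frames [1, 6, 9, 0]
9 → hit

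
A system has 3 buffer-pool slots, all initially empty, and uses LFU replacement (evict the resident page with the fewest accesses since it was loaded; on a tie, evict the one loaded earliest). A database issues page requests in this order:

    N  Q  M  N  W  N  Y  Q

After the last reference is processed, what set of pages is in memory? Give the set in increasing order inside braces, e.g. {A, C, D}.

{N, Q, Y}

N → miss, frames [N]
Q → miss, frames [N, Q]
M → miss, frames [N, Q, M]
N → hit
W → miss, evict Q, frames [N, M, W]
N → hit
Y → miss, evict M, frames [N, W, Y]
Q → miss, evict W, frames [N, Y, Q]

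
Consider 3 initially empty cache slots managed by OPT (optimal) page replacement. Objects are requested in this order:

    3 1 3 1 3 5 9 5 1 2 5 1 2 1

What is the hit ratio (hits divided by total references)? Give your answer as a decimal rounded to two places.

0.64

3 → miss, frames {3}
1 → miss, frames {3,1}
3 → hit
1 → hit
3 → hit
5 → miss, frames {3,1,5}
9 → miss, evict 3, frames {1,5,9}
5 → hit
1 → hit
2 → miss, evict 9, frames {1,5,2}
5 → hit
1 → hit
2 → hit
1 → hit
Hits: 9 of 14 references → 9/14 = 0.6429.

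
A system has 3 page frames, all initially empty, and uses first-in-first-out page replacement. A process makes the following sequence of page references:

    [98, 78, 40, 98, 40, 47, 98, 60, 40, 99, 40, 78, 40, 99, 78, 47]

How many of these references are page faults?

10

98 → miss, frames (98)
78 → miss, frames (98 78)
40 → miss, frames (98 78 40)
98 → hit
40 → hit
47 → miss, evict 98, frames (78 40 47)
98 → miss, evict 78, frames (40 47 98)
60 → miss, evict 40, frames (47 98 60)
40 → miss, evict 47, frames (98 60 40)
99 → miss, evict 98, frames (60 40 99)
40 → hit
78 → miss, evict 60, frames (40 99 78)
40 → hit
99 → hit
78 → hit
47 → miss, evict 40, frames (99 78 47)
Page faults: 10.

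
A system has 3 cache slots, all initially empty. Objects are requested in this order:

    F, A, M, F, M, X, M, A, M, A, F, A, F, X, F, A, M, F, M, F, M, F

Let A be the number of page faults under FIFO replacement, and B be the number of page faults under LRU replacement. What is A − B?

-1

Under FIFO: F F F . . F . . . . F F . . . . F . . . . . → 7 faults.
Under LRU: F F F . . F . F . . F . . F . . F . . . . . → 8 faults.
A − B = 7 − 8 = -1.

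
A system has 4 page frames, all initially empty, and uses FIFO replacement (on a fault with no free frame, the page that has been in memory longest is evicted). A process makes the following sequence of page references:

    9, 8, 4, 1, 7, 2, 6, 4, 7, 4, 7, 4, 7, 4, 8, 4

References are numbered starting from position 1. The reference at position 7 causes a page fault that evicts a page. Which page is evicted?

4

pos 1: 9 -> miss, frames (9)
pos 2: 8 -> miss, frames (9 8)
pos 3: 4 -> miss, frames (9 8 4)
pos 4: 1 -> miss, frames (9 8 4 1)
pos 5: 7 -> miss, evict 9, frames (8 4 1 7)
pos 6: 2 -> miss, evict 8, frames (4 1 7 2)
pos 7: 6 -> miss, evict 4, frames (1 7 2 6)
At position 7, page 4 is evicted.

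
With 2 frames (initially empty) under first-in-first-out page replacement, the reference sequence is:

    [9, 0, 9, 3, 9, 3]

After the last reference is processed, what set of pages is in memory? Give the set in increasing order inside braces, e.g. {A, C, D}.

{3, 9}

9: miss, frames [9]
0: miss, frames [9, 0]
9: hit
3: miss, evict 9, frames [0, 3]
9: miss, evict 0, frames [3, 9]
3: hit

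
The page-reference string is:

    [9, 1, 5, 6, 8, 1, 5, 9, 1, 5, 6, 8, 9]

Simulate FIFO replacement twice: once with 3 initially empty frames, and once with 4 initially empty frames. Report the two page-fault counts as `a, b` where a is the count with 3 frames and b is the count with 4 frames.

10, 11

3 frames: F F F F F F F F . . F F . → 10 faults.
4 frames: F F F F F . . F F F F F F → 11 faults.
11 > 10: adding a frame increased faults — Belady's anomaly.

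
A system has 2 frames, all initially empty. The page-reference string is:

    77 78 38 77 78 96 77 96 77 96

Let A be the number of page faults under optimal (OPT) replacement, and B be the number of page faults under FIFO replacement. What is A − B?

Under OPT: F F F . F F . . . . → 5 faults.
Under FIFO: F F F F F F F . . . → 7 faults.
A − B = 5 − 7 = -2.

-2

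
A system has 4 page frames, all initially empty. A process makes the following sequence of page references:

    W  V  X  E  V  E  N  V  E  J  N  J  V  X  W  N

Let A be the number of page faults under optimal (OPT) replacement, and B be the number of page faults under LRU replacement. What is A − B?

Under OPT: F F F F . . F . . F . . . . F . → 7 faults.
Under LRU: F F F F . . F . . F . . . F F F → 9 faults.
A − B = 7 − 9 = -2.

-2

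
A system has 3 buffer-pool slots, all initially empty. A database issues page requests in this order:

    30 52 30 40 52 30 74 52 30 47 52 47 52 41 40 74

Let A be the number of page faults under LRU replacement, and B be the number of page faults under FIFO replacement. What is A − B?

Under LRU: F F . F . . F . . F . . . F F F → 8 faults.
Under FIFO: F F . F . . F . F F F . . F F F → 10 faults.
A − B = 8 − 10 = -2.

-2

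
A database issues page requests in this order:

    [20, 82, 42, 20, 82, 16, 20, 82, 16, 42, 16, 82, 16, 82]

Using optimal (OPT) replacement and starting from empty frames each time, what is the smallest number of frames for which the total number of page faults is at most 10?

2

f=1: 14 faults
f=2: 8 faults
f=3: 5 faults
f=4: 4 faults
Smallest f with faults ≤ 10 is 2.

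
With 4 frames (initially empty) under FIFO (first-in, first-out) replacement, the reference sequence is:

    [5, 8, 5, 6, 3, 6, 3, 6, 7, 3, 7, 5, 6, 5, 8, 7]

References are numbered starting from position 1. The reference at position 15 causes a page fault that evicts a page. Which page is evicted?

pos 1: 5 -> miss, frames {5}
pos 2: 8 -> miss, frames {5,8}
pos 3: 5 -> hit
pos 4: 6 -> miss, frames {5,8,6}
pos 5: 3 -> miss, frames {5,8,6,3}
pos 6: 6 -> hit
pos 7: 3 -> hit
pos 8: 6 -> hit
pos 9: 7 -> miss, evict 5, frames {8,6,3,7}
pos 10: 3 -> hit
pos 11: 7 -> hit
pos 12: 5 -> miss, evict 8, frames {6,3,7,5}
pos 13: 6 -> hit
pos 14: 5 -> hit
pos 15: 8 -> miss, evict 6, frames {3,7,5,8}
At position 15, page 6 is evicted.

6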